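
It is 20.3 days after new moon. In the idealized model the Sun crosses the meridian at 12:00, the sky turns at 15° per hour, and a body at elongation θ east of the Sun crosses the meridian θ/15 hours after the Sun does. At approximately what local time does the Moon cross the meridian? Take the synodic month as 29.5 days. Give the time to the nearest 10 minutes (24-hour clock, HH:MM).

The Moon has covered 20.3/29.5 of its cycle, so θ ≈ 360° × 20.3/29.5 = 247.7°.
At 15° of sky rotation per hour, 247.7° corresponds to a 16.52 h lag.
12:00 + 16.515 h ≈ 04:31 → 04:30 to the nearest ten minutes.

04:30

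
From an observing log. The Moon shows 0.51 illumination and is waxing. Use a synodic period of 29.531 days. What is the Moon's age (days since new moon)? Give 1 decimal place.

Invert f = (1 − cos θ)/2 to get cos θ = 1 − 2(0.51) = -0.020, hence θ₀ = arccos -0.020 = 91.1°.
Waxing ⇒ before full, so θ = 91.1°.
That fraction of the synodic month is 91.1/360 × 29.531 d ≈ 7.48 d.

7.5 days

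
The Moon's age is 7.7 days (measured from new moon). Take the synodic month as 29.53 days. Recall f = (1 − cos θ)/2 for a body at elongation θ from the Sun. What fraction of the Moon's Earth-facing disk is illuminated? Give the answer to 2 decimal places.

Elongation θ = 360° × 7.7/29.53 ≈ 93.9°.
cos 93.9° = (-0.068), so f = (1 − (-0.068))/2 = 0.534.

0.53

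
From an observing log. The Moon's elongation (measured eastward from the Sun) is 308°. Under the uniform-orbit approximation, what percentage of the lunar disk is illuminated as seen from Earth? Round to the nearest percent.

cos 308° = 0.616, so f = (1 − 0.616)/2 = 0.192, i.e. 19%.

19%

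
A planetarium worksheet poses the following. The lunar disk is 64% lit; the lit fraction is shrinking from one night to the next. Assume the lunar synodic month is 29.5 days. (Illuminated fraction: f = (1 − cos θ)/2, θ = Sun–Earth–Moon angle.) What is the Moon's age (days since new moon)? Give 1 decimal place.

From f = (1 − cos θ)/2: cos θ = 1 − 2×0.64 = -0.280; arccos → 106.3°.
Since the Moon is past full (waning), take the reflex angle: θ = 360° − 106.3° = 253.7°.
At 360°/29.5 d per day, 253.7° corresponds to 20.79 days.

20.8 days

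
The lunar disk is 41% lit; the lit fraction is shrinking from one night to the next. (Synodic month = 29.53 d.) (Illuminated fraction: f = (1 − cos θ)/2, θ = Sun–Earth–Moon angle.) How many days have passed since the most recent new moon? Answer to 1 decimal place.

cos θ = 1 − 2f = 0.180, giving a principal value of 79.6°.
A waning Moon lies in 180°–360°, so θ = 360° − 79.6° = 280.4°.
That fraction of the synodic month is 280.4/360 × 29.53 d ≈ 23.00 d.

23.0 days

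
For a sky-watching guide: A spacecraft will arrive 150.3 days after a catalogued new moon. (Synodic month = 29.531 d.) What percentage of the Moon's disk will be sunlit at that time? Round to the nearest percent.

Reduce mod P: 150.3 − 5×29.531 = 2.65 d into the current lunation.
Elongation θ = 360° × 2.65/29.531 ≈ 32.2°.
cos 32.2° = 0.846, so f = (1 − 0.846)/2 = 0.077, so 8%.

8%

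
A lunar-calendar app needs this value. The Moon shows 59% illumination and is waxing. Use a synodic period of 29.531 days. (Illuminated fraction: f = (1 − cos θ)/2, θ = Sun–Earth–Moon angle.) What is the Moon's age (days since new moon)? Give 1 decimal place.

cos θ = 1 − 2f = -0.180, giving a principal value of 100.4°.
The Moon is waxing (0°–180°), so θ = 100.4° directly.
At 360°/29.531 d per day, 100.4° corresponds to 8.23 days.

8.2 days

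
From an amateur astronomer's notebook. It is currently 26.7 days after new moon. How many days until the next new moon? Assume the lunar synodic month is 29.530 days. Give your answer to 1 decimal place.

The next new moon completes the synodic month: 29.530 − 26.7 = 2.830 days.

2.8 days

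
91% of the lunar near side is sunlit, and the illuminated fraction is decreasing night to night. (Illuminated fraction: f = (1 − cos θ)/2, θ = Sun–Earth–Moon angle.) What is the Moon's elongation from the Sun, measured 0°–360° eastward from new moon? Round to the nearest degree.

Invert f = (1 − cos θ)/2 to get cos θ = 1 − 2(0.91) = -0.820, hence θ₀ = arccos -0.820 = 145.1°.
Waning ⇒ past full, so θ = 360° − 145.1° = 214.9°.

215°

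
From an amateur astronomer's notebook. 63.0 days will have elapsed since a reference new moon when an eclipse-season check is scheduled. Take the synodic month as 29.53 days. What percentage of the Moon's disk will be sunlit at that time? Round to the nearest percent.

17%

63.0 d spans 2 complete synodic months (2 × 29.53 = 59.06 d) plus 3.94 d.
The Moon has covered 3.94/29.53 of its cycle, so θ ≈ 360° × 3.94/29.53 = 48.0°.
cos 48.0° = 0.669, so f = (1 − 0.669)/2 = 0.166, so 17%.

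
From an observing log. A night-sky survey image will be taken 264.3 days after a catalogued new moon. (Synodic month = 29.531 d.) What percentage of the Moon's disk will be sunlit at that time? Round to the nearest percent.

264.3/29.531 = 8.950 lunations, so 8 complete cycles and 28.05 d into the next.
Phase angle: θ = 360°·(28.05 d)/(29.531 d) = 342.0°.
With cos θ = 0.951, the lit fraction is (1 − 0.951)/2 ≈ 0.025, so 2%.

2%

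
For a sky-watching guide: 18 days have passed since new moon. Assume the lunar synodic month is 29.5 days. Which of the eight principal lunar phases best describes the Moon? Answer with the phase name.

waning gibbous

θ ≈ 360° × 18/29.5 = 220°, which falls in the waning gibbous sector.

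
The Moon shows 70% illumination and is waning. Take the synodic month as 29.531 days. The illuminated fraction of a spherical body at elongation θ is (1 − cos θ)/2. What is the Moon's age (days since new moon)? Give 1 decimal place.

20.2 days

Invert f = (1 − cos θ)/2 to get cos θ = 1 − 2(0.70) = -0.400, hence θ₀ = arccos -0.400 = 113.6°.
Since the Moon is past full (waning), take the reflex angle: θ = 360° − 113.6° = 246.4°.
At 360°/29.531 d per day, 246.4° corresponds to 20.21 days.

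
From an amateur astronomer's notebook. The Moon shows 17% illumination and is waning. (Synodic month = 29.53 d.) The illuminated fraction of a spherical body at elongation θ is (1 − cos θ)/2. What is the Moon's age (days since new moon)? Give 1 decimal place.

25.5 days

From f = (1 − cos θ)/2: cos θ = 1 − 2×0.17 = 0.660; arccos → 48.7°.
Waning ⇒ past full, so θ = 360° − 48.7° = 311.3°.
At 360°/29.53 d per day, 311.3° corresponds to 25.54 days.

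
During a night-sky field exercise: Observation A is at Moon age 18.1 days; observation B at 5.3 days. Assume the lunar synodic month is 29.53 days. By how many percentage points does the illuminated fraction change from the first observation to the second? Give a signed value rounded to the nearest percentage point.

-59 pp

θ₁ = 360° × 18.1/29.53 = 220.7°, f₁ = (1 − cos θ₁)/2 = 0.879.
θ₂ = 360° × 5.3/29.53 = 64.6°, f₂ = (1 − cos θ₂)/2 = 0.286.
Change = f₂ − f₁ = -0.594 → -59 percentage points.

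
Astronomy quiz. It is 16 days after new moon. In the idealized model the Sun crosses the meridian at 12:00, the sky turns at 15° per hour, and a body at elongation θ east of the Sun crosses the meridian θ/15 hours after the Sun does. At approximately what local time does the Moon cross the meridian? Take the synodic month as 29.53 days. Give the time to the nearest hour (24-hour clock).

01:00

Phase angle: θ = 360°·(16 d)/(29.53 d) = 195.1°.
The Moon trails the Sun by θ/15 = 195.1/15 ≈ 13.00 hours.
12:00 + 13.00 h ≈ 01:00 → 01:00 to the nearest hour.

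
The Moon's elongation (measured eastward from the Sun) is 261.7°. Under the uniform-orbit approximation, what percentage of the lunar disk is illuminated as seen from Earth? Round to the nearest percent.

Half-versine of 261.7°: (1 − (-0.144))/2 = 0.572, i.e. 57%.

57%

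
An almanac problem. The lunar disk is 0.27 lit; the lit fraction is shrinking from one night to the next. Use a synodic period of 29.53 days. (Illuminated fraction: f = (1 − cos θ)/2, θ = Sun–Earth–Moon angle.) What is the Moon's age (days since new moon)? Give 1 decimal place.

From f = (1 − cos θ)/2: cos θ = 1 − 2×0.27 = 0.460; arccos → 62.6°.
Since the Moon is past full (waning), take the reflex angle: θ = 360° − 62.6° = 297.4°.
Age = 29.53 × 297.4°/360° ≈ 24.39 days.

24.4 days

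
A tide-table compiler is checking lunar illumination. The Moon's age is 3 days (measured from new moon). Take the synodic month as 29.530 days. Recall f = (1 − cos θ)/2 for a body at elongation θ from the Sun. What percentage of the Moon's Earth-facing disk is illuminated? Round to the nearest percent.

Elongation θ = 360° × 3/29.530 ≈ 36.6°.
With cos θ = 0.803, the lit fraction is (1 − 0.803)/2 ≈ 0.098, so 10%.

10%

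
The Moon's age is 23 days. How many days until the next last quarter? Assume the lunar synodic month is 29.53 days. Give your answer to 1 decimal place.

28.7 days

Last quarter occurs at elongation 270°, i.e. at age 29.53 × 270/360 = 22.148 d.
Already past this cycle's last quarter; the next is at 22.148 + 29.53 = 51.678 d, so 51.678 − 23 = 28.678 days.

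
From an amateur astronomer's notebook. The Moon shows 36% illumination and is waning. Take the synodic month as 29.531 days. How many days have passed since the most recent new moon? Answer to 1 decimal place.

23.5 days

From f = (1 − cos θ)/2: cos θ = 1 − 2×0.36 = 0.280; arccos → 73.7°.
Since the Moon is past full (waning), take the reflex angle: θ = 360° − 73.7° = 286.3°.
At 360°/29.531 d per day, 286.3° corresponds to 23.48 days.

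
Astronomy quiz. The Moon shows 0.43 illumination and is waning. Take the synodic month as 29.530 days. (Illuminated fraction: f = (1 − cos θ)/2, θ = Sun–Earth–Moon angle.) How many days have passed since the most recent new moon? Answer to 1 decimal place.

Invert f = (1 − cos θ)/2 to get cos θ = 1 − 2(0.43) = 0.140, hence θ₀ = arccos 0.140 = 82.0°.
Waning ⇒ past full, so θ = 360° − 82.0° = 278.0°.
That fraction of the synodic month is 278.0/360 × 29.530 d ≈ 22.81 d.

22.8 days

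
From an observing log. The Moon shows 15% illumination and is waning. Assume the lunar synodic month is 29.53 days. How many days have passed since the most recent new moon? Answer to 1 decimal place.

25.8 days

Invert f = (1 − cos θ)/2 to get cos θ = 1 − 2(0.15) = 0.700, hence θ₀ = arccos 0.700 = 45.6°.
A waning Moon lies in 180°–360°, so θ = 360° − 45.6° = 314.4°.
At 360°/29.53 d per day, 314.4° corresponds to 25.79 days.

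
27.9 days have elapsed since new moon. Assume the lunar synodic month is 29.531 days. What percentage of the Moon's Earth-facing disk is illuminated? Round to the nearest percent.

3%

The Moon has covered 27.9/29.531 of its cycle, so θ ≈ 360° × 27.9/29.531 = 340.1°.
With cos θ = 0.940, the lit fraction is (1 − 0.940)/2 ≈ 0.030, so 3%.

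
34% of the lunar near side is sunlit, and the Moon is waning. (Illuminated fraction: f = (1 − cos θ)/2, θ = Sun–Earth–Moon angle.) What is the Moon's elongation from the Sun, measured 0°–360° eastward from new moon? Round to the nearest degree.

cos θ = 1 − 2f = 0.320, giving a principal value of 71.3°.
A waning Moon lies in 180°–360°, so θ = 360° − 71.3° = 288.7°.

289°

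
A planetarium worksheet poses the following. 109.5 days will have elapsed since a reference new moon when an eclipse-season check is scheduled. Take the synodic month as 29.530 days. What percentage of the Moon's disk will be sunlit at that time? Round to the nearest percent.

109.5 d spans 3 complete synodic months (3 × 29.530 = 88.59 d) plus 20.91 d.
Elongation θ = 360° × 20.91/29.530 ≈ 254.9°.
Illuminated fraction = (1 − cos 254.9°)/2 = (1 − (-0.260))/2 ≈ 0.630, so 63%.

63%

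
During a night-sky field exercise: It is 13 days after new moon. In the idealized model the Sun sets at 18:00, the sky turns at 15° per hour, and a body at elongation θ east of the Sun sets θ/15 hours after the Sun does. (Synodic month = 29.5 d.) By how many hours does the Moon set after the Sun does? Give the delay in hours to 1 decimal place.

10.6 h

Phase angle: θ = 360°·(13 d)/(29.5 d) = 158.6°.
Delay after the Sun = 158.6° / (15°/h) ≈ 10.58 h.
So the Moon sets 10.58 h after the Sun.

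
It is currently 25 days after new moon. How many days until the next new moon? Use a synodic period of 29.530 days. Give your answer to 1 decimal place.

4.5 days

The next new moon completes the synodic month: 29.530 − 25 = 4.530 days.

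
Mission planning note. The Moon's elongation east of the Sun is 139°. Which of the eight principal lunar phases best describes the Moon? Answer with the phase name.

139° lies in the waxing gibbous sector of the 8-phase cycle.

waxing gibbous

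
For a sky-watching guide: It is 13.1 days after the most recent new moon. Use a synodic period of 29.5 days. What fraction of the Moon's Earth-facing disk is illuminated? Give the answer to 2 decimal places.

Elongation θ = 360° × 13.1/29.5 ≈ 159.9°.
With cos θ = (-0.939), the lit fraction is (1 − (-0.939))/2 ≈ 0.969.

0.97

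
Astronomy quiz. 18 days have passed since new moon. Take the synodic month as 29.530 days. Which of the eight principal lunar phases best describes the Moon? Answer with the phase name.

waning gibbous

θ ≈ 360° × 18/29.530 = 219°, which falls in the waning gibbous sector.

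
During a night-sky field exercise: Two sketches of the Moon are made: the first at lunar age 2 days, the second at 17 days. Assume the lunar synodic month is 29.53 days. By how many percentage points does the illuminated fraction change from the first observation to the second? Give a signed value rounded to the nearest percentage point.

θ₁ = 360° × 2/29.53 = 24.4°, f₁ = (1 − cos θ₁)/2 = 0.045.
θ₂ = 360° × 17/29.53 = 207.2°, f₂ = (1 − cos θ₂)/2 = 0.945.
Change = f₂ − f₁ = +0.900 → +90 percentage points.

+90 pp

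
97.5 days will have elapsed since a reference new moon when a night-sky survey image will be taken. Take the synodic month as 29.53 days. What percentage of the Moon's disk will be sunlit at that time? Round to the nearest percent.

Reduce mod P: 97.5 − 3×29.53 = 8.91 d into the current lunation.
Elongation θ = 360° × 8.91/29.53 ≈ 108.6°.
Illuminated fraction = (1 − cos 108.6°)/2 = (1 − (-0.319))/2 ≈ 0.660, so 66%.

66%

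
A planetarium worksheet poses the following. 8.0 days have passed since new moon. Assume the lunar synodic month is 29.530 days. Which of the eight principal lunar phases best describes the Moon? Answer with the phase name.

θ ≈ 360° × 8.0/29.530 = 98°, which falls in the first quarter sector.

first quarter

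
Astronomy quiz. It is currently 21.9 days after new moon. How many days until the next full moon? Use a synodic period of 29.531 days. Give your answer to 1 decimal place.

Full moon occurs at elongation 180°, i.e. at age 29.531 × 180/360 = 14.765 d.
This lunation's full moon (14.765 d) has passed, so add one period: 44.296 − 21.9 = 22.396 days.

22.4 days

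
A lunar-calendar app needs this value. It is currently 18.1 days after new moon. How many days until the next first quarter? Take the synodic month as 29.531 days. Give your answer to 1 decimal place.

18.8 days

First quarter is 0.25 of the way through the cycle: age 0.25 × 29.531 = 7.383 d.
This lunation's first quarter (7.383 d) has passed, so add one period: 36.914 − 18.1 = 18.814 days.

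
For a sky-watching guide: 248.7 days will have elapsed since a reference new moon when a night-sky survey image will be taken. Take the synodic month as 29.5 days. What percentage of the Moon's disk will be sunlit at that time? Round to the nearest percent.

95%

Reduce mod P: 248.7 − 8×29.5 = 12.70 d into the current lunation.
The Moon has covered 12.70/29.5 of its cycle, so θ ≈ 360° × 12.70/29.5 = 155.0°.
Illuminated fraction = (1 − cos 155.0°)/2 = (1 − (-0.906))/2 ≈ 0.953, so 95%.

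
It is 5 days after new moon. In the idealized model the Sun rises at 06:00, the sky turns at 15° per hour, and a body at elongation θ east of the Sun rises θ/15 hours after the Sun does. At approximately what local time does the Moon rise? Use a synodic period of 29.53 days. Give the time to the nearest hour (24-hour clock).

10:00

The Moon has covered 5/29.53 of its cycle, so θ ≈ 360° × 5/29.53 = 61.0°.
At 15° of sky rotation per hour, 61.0° corresponds to a 4.06 h lag.
06:00 + 4.06 h ≈ 10:04 → 10:00 to the nearest hour.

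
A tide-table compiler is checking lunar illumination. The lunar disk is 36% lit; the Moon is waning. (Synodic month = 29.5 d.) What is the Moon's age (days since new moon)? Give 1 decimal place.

cos θ = 1 − 2f = 0.280, giving a principal value of 73.7°.
Waning ⇒ past full, so θ = 360° − 73.7° = 286.3°.
At 360°/29.5 d per day, 286.3° corresponds to 23.46 days.

23.5 days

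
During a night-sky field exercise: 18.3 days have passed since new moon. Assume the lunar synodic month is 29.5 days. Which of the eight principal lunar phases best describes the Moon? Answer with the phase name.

θ ≈ 360° × 18.3/29.5 = 223°, which falls in the waning gibbous sector.

waning gibbous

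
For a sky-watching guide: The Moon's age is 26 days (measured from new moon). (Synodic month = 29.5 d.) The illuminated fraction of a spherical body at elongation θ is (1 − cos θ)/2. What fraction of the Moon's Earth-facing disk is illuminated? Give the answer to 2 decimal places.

The Moon has covered 26/29.5 of its cycle, so θ ≈ 360° × 26/29.5 = 317.3°.
With cos θ = 0.735, the lit fraction is (1 − 0.735)/2 ≈ 0.133.

0.13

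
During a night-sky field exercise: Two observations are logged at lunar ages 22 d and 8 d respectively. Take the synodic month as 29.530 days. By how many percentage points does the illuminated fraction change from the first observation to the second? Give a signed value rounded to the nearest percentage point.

θ₁ = 360° × 22/29.530 = 268.2°, f₁ = (1 − cos θ₁)/2 = 0.516.
θ₂ = 360° × 8/29.530 = 97.5°, f₂ = (1 − cos θ₂)/2 = 0.566.
Change = f₂ − f₁ = +0.050 → +5 percentage points.

+5 percentage points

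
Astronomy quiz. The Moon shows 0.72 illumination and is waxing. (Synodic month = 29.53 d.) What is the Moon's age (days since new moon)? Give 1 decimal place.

9.5 days

From f = (1 − cos θ)/2: cos θ = 1 − 2×0.72 = -0.440; arccos → 116.1°.
Before full moon the principal value applies: θ = 116.1°.
Age = 29.53 × 116.1°/360° ≈ 9.52 days.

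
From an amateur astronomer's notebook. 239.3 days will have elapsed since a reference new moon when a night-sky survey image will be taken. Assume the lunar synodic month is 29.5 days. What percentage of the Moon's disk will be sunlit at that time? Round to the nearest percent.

Reduce mod P: 239.3 − 8×29.5 = 3.30 d into the current lunation.
The Moon has covered 3.30/29.5 of its cycle, so θ ≈ 360° × 3.30/29.5 = 40.3°.
With cos θ = 0.763, the lit fraction is (1 − 0.763)/2 ≈ 0.119, so 12%.

12%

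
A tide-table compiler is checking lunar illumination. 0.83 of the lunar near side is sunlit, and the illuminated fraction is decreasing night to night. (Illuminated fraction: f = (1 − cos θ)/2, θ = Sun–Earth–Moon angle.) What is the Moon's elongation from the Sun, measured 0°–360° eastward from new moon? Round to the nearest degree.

229°

From f = (1 − cos θ)/2: cos θ = 1 − 2×0.83 = -0.660; arccos → 131.3°.
Waning ⇒ past full, so θ = 360° − 131.3° = 228.7°.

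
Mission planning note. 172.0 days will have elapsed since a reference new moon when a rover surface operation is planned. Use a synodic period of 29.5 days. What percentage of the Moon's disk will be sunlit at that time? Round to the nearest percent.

26%

172.0 d spans 5 complete synodic months (5 × 29.5 = 147.50 d) plus 24.50 d.
The Moon has covered 24.50/29.5 of its cycle, so θ ≈ 360° × 24.50/29.5 = 299.0°.
cos 299.0° = 0.485, so f = (1 − 0.485)/2 = 0.258, so 26%.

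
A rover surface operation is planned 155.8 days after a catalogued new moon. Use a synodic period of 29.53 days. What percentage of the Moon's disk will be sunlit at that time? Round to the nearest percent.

58%

Reduce mod P: 155.8 − 5×29.53 = 8.15 d into the current lunation.
The Moon has covered 8.15/29.53 of its cycle, so θ ≈ 360° × 8.15/29.53 = 99.4°.
Illuminated fraction = (1 − cos 99.4°)/2 = (1 − (-0.163))/2 ≈ 0.581, so 58%.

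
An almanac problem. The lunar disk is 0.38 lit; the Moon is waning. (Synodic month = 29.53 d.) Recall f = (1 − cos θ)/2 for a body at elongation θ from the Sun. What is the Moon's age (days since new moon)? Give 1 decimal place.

From f = (1 − cos θ)/2: cos θ = 1 − 2×0.38 = 0.240; arccos → 76.1°.
A waning Moon lies in 180°–360°, so θ = 360° − 76.1° = 283.9°.
At 360°/29.53 d per day, 283.9° corresponds to 23.29 days.

23.3 days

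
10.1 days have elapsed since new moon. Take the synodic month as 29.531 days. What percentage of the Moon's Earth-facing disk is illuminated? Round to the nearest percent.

The Moon has covered 10.1/29.531 of its cycle, so θ ≈ 360° × 10.1/29.531 = 123.1°.
Illuminated fraction = (1 − cos 123.1°)/2 = (1 − (-0.546))/2 ≈ 0.773, so 77%.

77%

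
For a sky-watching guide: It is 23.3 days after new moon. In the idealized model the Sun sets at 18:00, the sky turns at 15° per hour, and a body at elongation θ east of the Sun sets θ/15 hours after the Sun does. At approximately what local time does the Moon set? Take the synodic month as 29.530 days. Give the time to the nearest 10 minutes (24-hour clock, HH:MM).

13:00

Phase angle: θ = 360°·(23.3 d)/(29.530 d) = 284.1°.
At 15° of sky rotation per hour, 284.1° corresponds to a 18.94 h lag.
18:00 + 18.937 h ≈ 12:56 → 13:00 to the nearest ten minutes.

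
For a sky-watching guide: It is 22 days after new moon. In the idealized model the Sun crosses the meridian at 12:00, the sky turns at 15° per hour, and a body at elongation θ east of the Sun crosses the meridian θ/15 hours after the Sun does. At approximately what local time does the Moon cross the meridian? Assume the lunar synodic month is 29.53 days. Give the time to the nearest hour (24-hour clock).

06:00

The Moon has covered 22/29.53 of its cycle, so θ ≈ 360° × 22/29.53 = 268.2°.
At 15° of sky rotation per hour, 268.2° corresponds to a 17.88 h lag.
12:00 + 17.88 h ≈ 05:53 → 06:00 to the nearest hour.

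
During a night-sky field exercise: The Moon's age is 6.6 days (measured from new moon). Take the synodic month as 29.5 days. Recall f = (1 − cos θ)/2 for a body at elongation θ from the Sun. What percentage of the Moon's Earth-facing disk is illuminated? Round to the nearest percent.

42%

The Moon has covered 6.6/29.5 of its cycle, so θ ≈ 360° × 6.6/29.5 = 80.5°.
Illuminated fraction = (1 − cos 80.5°)/2 = (1 − 0.164)/2 ≈ 0.418, so 42%.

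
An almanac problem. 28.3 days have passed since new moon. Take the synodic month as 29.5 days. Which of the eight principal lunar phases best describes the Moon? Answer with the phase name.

new moon

θ ≈ 360° × 28.3/29.5 = 345°, which falls in the new moon sector.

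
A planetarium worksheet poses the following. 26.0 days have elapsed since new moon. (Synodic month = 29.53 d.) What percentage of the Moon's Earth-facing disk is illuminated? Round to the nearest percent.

13%

The Moon has covered 26.0/29.53 of its cycle, so θ ≈ 360° × 26.0/29.53 = 317.0°.
With cos θ = 0.731, the lit fraction is (1 − 0.731)/2 ≈ 0.135, so 13%.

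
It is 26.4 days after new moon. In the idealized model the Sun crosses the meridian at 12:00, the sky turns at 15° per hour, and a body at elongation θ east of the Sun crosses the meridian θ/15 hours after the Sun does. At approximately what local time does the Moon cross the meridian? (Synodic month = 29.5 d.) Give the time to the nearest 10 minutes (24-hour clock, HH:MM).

09:30

The Moon has covered 26.4/29.5 of its cycle, so θ ≈ 360° × 26.4/29.5 = 322.2°.
The Moon trails the Sun by θ/15 = 322.2/15 ≈ 21.48 hours.
12:00 + 21.478 h ≈ 09:29 → 09:30 to the nearest ten minutes.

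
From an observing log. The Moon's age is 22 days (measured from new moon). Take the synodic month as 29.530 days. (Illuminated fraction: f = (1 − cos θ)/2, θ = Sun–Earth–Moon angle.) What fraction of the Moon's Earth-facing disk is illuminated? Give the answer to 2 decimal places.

0.52

Elongation θ = 360° × 22/29.530 ≈ 268.2°.
With cos θ = (-0.031), the lit fraction is (1 − (-0.031))/2 ≈ 0.516.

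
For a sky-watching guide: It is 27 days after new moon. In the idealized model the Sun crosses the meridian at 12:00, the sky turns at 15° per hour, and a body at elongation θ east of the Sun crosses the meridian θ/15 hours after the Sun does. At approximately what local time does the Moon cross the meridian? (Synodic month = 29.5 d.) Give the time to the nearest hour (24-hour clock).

10:00

Phase angle: θ = 360°·(27 d)/(29.5 d) = 329.5°.
Delay after the Sun = 329.5° / (15°/h) ≈ 21.97 h.
12:00 + 21.97 h ≈ 09:58 → 10:00 to the nearest hour.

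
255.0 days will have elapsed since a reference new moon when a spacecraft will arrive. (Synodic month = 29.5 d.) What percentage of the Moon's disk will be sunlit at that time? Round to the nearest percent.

81%

Reduce mod P: 255.0 − 8×29.5 = 19.00 d into the current lunation.
The Moon has covered 19.00/29.5 of its cycle, so θ ≈ 360° × 19.00/29.5 = 231.9°.
cos 231.9° = (-0.618), so f = (1 − (-0.618))/2 = 0.809, so 81%.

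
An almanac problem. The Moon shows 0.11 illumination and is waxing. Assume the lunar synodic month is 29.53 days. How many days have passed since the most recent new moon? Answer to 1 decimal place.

cos θ = 1 − 2f = 0.780, giving a principal value of 38.7°.
Before full moon the principal value applies: θ = 38.7°.
That fraction of the synodic month is 38.7/360 × 29.53 d ≈ 3.18 d.

3.2 days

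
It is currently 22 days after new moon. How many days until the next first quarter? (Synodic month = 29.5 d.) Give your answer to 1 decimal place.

14.9 days

First quarter is 0.25 of the way through the cycle: age 0.25 × 29.5 = 7.375 d.
Already past this cycle's first quarter; the next is at 7.375 + 29.5 = 36.875 d, so 36.875 − 22 = 14.875 days.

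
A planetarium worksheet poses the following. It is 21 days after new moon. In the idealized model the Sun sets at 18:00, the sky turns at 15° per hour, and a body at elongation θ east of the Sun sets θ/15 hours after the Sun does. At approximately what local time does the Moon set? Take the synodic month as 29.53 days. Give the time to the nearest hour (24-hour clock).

The Moon has covered 21/29.53 of its cycle, so θ ≈ 360° × 21/29.53 = 256.0°.
At 15° of sky rotation per hour, 256.0° corresponds to a 17.07 h lag.
18:00 + 17.07 h ≈ 11:04 → 11:00 to the nearest hour.

11:00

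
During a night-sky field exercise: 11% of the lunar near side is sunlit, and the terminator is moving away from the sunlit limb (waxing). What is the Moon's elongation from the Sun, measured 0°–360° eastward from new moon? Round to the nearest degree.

From f = (1 − cos θ)/2: cos θ = 1 − 2×0.11 = 0.780; arccos → 38.7°.
Waxing ⇒ before full, so θ = 38.7°.

39°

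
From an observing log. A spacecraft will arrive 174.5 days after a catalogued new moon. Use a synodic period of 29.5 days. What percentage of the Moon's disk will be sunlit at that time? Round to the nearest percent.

Reduce mod P: 174.5 − 5×29.5 = 27.00 d into the current lunation.
The Moon has covered 27.00/29.5 of its cycle, so θ ≈ 360° × 27.00/29.5 = 329.5°.
With cos θ = 0.862, the lit fraction is (1 − 0.862)/2 ≈ 0.069, so 7%.

7%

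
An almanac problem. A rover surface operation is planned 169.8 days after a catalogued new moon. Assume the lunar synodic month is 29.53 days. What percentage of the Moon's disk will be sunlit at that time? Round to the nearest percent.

50%

Reduce mod P: 169.8 − 5×29.53 = 22.15 d into the current lunation.
Phase angle: θ = 360°·(22.15 d)/(29.53 d) = 270.0°.
cos 270.0° = 0.001, so f = (1 − 0.001)/2 = 0.500, so 50%.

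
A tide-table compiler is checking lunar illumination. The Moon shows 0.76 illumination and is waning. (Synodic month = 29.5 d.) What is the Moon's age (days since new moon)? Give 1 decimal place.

From f = (1 − cos θ)/2: cos θ = 1 − 2×0.76 = -0.520; arccos → 121.3°.
Waning ⇒ past full, so θ = 360° − 121.3° = 238.7°.
That fraction of the synodic month is 238.7/360 × 29.5 d ≈ 19.56 d.

19.6 days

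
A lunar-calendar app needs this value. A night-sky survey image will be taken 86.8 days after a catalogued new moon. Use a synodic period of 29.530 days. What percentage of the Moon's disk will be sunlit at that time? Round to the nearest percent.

4%

86.8 d spans 2 complete synodic months (2 × 29.530 = 59.06 d) plus 27.74 d.
The Moon has covered 27.74/29.530 of its cycle, so θ ≈ 360° × 27.74/29.530 = 338.2°.
Illuminated fraction = (1 − cos 338.2°)/2 = (1 − 0.928)/2 ≈ 0.036, so 4%.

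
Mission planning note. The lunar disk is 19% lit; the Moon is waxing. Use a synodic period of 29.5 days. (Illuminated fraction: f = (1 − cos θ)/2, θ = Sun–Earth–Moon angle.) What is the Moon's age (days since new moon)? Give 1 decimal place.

4.2 days

From f = (1 − cos θ)/2: cos θ = 1 − 2×0.19 = 0.620; arccos → 51.7°.
Waxing ⇒ before full, so θ = 51.7°.
Age = 29.5 × 51.7°/360° ≈ 4.24 days.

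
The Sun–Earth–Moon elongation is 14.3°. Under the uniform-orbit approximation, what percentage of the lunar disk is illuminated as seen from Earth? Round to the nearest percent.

cos 14.3° = 0.969, so f = (1 − 0.969)/2 = 0.015, i.e. 2%.

2%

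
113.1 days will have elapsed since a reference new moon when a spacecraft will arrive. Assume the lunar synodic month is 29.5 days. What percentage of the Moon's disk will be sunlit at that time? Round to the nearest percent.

113.1 d spans 3 complete synodic months (3 × 29.5 = 88.50 d) plus 24.60 d.
Elongation θ = 360° × 24.60/29.5 ≈ 300.2°.
With cos θ = 0.503, the lit fraction is (1 − 0.503)/2 ≈ 0.248, so 25%.

25%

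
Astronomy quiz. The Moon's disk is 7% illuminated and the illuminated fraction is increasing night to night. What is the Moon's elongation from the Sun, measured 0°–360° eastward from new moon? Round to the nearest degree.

31°

cos θ = 1 − 2f = 0.860, giving a principal value of 30.7°.
The Moon is waxing (0°–180°), so θ = 30.7° directly.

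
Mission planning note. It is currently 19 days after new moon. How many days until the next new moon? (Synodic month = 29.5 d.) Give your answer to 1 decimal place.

The next new moon completes the synodic month: 29.5 − 19 = 10.500 days.

10.5 days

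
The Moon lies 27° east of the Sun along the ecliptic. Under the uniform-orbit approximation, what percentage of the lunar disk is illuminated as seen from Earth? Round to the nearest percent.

f = (1 − cos 27°)/2 = (1 − 0.891)/2 ≈ 0.054, i.e. 5%.

5%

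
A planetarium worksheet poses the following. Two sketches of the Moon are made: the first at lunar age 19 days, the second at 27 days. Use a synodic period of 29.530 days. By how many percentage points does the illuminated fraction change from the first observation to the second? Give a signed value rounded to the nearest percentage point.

First observation: θ = 360°·19/29.530 = 231.6°, so f = 0.810.
Second observation: θ = 329.2°, f = 0.071.
Δf = 0.071 − 0.810 = -0.740, i.e. -74 pp.

-74 percentage points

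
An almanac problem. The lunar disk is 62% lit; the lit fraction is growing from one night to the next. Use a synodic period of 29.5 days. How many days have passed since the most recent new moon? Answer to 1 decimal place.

8.5 days

Invert f = (1 − cos θ)/2 to get cos θ = 1 − 2(0.62) = -0.240, hence θ₀ = arccos -0.240 = 103.9°.
The Moon is waxing (0°–180°), so θ = 103.9° directly.
At 360°/29.5 d per day, 103.9° corresponds to 8.51 days.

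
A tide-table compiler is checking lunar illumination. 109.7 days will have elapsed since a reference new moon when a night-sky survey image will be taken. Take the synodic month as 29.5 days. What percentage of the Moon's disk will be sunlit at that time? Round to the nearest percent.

60%

109.7/29.5 = 3.719 lunations, so 3 complete cycles and 21.20 d into the next.
Elongation θ = 360° × 21.20/29.5 ≈ 258.7°.
Illuminated fraction = (1 − cos 258.7°)/2 = (1 − (-0.196))/2 ≈ 0.598, so 60%.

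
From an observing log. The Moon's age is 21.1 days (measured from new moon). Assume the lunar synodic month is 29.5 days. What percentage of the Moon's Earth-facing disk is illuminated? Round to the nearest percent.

Phase angle: θ = 360°·(21.1 d)/(29.5 d) = 257.5°.
Illuminated fraction = (1 − cos 257.5°)/2 = (1 − (-0.217))/2 ≈ 0.608, so 61%.

61%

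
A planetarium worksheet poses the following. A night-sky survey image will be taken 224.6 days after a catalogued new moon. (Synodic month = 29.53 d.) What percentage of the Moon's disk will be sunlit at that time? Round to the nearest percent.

89%

224.6 d spans 7 complete synodic months (7 × 29.53 = 206.71 d) plus 17.89 d.
Elongation θ = 360° × 17.89/29.53 ≈ 218.1°.
With cos θ = (-0.787), the lit fraction is (1 − (-0.787))/2 ≈ 0.893, so 89%.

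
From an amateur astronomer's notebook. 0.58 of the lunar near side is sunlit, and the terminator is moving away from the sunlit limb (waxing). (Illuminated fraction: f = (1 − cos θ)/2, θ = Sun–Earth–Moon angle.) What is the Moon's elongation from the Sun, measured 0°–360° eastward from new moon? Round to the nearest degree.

From f = (1 − cos θ)/2: cos θ = 1 − 2×0.58 = -0.160; arccos → 99.2°.
Before full moon the principal value applies: θ = 99.2°.

99°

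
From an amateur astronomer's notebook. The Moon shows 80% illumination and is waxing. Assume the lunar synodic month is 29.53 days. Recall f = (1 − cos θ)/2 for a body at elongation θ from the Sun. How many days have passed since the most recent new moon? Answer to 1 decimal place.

cos θ = 1 − 2f = -0.600, giving a principal value of 126.9°.
Waxing ⇒ before full, so θ = 126.9°.
Age = 29.53 × 126.9°/360° ≈ 10.41 days.

10.4 days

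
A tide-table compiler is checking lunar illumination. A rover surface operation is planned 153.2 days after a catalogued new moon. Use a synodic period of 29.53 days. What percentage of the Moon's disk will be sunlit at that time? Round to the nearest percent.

31%

153.2/29.53 = 5.188 lunations, so 5 complete cycles and 5.55 d into the next.
Elongation θ = 360° × 5.55/29.53 ≈ 67.7°.
With cos θ = 0.380, the lit fraction is (1 − 0.380)/2 ≈ 0.310, so 31%.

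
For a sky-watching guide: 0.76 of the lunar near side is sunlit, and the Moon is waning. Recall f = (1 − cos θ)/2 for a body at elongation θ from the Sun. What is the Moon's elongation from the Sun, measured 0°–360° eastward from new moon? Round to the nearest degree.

cos θ = 1 − 2f = -0.520, giving a principal value of 121.3°.
Since the Moon is past full (waning), take the reflex angle: θ = 360° − 121.3° = 238.7°.

239°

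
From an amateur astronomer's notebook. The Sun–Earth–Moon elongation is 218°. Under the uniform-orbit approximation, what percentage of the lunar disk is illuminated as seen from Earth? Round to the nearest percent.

89%

f = (1 − cos 218°)/2 = (1 − (-0.788))/2 ≈ 0.894, i.e. 89%.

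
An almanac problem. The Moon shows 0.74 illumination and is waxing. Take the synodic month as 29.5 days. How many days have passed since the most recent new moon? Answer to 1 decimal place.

9.7 days

cos θ = 1 − 2f = -0.480, giving a principal value of 118.7°.
Waxing ⇒ before full, so θ = 118.7°.
Age = 29.5 × 118.7°/360° ≈ 9.73 days.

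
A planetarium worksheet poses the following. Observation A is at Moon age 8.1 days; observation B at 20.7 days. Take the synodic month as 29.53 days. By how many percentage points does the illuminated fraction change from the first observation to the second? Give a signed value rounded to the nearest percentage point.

θ₁ = 360° × 8.1/29.53 = 98.7°, f₁ = (1 − cos θ₁)/2 = 0.576.
θ₂ = 360° × 20.7/29.53 = 252.4°, f₂ = (1 − cos θ₂)/2 = 0.652.
Change = f₂ − f₁ = +0.076 → +8 percentage points.

+8 percentage points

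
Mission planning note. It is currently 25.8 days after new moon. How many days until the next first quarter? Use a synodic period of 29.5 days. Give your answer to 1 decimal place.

First quarter is 0.25 of the way through the cycle: age 0.25 × 29.5 = 7.375 d.
This lunation's first quarter (7.375 d) has passed, so add one period: 36.875 − 25.8 = 11.075 days.

11.1 days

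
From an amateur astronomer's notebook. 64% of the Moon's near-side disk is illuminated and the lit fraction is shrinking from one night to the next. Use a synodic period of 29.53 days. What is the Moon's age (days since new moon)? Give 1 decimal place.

cos θ = 1 − 2f = -0.280, giving a principal value of 106.3°.
A waning Moon lies in 180°–360°, so θ = 360° − 106.3° = 253.7°.
That fraction of the synodic month is 253.7/360 × 29.53 d ≈ 20.81 d.

20.8 days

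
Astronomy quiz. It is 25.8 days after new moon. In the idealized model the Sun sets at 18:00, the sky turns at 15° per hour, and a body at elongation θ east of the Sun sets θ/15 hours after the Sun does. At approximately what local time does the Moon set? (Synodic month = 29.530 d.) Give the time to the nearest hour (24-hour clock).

The Moon has covered 25.8/29.530 of its cycle, so θ ≈ 360° × 25.8/29.530 = 314.5°.
Delay after the Sun = 314.5° / (15°/h) ≈ 20.97 h.
18:00 + 20.97 h ≈ 14:58 → 15:00 to the nearest hour.

15:00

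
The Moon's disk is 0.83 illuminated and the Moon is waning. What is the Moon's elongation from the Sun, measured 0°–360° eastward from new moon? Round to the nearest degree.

229°

cos θ = 1 − 2f = -0.660, giving a principal value of 131.3°.
Waning ⇒ past full, so θ = 360° − 131.3° = 228.7°.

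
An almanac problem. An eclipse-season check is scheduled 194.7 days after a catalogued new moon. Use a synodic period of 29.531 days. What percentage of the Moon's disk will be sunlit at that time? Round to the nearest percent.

194.7 d spans 6 complete synodic months (6 × 29.531 = 177.19 d) plus 17.51 d.
Phase angle: θ = 360°·(17.51 d)/(29.531 d) = 213.5°.
cos 213.5° = (-0.834), so f = (1 − (-0.834))/2 = 0.917, so 92%.

92%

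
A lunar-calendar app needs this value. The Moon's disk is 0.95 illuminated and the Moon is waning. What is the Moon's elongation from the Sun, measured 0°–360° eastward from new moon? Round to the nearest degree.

Invert f = (1 − cos θ)/2 to get cos θ = 1 − 2(0.95) = -0.900, hence θ₀ = arccos -0.900 = 154.2°.
A waning Moon lies in 180°–360°, so θ = 360° − 154.2° = 205.8°.

206°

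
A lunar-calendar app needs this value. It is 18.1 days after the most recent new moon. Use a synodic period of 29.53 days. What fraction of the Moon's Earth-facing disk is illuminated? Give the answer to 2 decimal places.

0.88

Elongation θ = 360° × 18.1/29.53 ≈ 220.7°.
Illuminated fraction = (1 − cos 220.7°)/2 = (1 − (-0.759))/2 ≈ 0.879.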